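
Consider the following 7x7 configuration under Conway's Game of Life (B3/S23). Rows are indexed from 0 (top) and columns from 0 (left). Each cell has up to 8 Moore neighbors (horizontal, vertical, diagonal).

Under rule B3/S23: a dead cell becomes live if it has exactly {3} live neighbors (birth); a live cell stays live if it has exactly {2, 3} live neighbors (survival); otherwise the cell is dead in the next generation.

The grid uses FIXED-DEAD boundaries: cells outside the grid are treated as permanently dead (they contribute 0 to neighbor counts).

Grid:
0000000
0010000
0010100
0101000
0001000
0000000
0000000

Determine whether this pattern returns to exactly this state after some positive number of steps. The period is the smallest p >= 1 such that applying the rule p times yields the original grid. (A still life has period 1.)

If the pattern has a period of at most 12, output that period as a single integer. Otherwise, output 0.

Answer: 2

Derivation:
Simulating and comparing each generation to the original:
Gen 0 (original, given above): 6 live cells
Gen 1: 6 live cells, differs from original
Gen 2: 6 live cells, MATCHES original -> period = 2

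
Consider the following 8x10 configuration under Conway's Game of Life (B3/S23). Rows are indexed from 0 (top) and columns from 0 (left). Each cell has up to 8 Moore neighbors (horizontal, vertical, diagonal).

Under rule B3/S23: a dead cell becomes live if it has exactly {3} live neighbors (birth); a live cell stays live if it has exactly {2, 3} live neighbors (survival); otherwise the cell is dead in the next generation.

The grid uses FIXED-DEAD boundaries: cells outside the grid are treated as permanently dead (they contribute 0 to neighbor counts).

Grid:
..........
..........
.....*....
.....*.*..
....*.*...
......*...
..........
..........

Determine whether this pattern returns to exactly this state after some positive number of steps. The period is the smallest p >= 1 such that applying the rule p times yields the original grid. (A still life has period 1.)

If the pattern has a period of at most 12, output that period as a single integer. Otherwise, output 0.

Simulating and comparing each generation to the original:
Gen 0 (original, given above): 6 live cells
Gen 1: 6 live cells, differs from original
Gen 2: 6 live cells, MATCHES original -> period = 2

Answer: 2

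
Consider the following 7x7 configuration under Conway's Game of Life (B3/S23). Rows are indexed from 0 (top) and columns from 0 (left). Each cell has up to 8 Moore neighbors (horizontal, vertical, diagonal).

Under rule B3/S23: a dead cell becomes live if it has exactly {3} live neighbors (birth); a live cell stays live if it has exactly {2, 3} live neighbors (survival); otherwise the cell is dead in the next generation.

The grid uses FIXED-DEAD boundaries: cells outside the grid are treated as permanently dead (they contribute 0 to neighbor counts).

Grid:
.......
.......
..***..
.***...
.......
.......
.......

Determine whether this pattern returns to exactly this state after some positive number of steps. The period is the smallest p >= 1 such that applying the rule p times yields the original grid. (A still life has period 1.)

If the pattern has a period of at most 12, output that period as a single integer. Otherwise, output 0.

Simulating and comparing each generation to the original:
Gen 0 (original, given above): 6 live cells
Gen 1: 6 live cells, differs from original
Gen 2: 6 live cells, MATCHES original -> period = 2

Answer: 2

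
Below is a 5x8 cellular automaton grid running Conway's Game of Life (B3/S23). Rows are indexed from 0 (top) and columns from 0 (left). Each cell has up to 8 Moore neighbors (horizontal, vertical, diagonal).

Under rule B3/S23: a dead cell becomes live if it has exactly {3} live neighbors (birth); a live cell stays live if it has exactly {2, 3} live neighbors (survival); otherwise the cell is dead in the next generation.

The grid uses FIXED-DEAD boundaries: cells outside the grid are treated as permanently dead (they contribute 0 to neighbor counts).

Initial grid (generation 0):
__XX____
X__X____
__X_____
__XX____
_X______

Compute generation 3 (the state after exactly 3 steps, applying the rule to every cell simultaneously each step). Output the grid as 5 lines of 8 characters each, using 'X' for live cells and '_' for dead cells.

Simulating step by step:
Generation 0 (given above): 8 live cells
Generation 1: 10 live cells
__XX____
_X_X____
_XX_____
_XXX____
__X_____
Generation 2: 9 live cells
__XX____
_X_X____
X_______
___X____
_XXX____
Generation 3: 9 live cells
(generation 3 grid is the final answer)

Answer: __XX____
_X_X____
__X_____
_X_X____
__XX____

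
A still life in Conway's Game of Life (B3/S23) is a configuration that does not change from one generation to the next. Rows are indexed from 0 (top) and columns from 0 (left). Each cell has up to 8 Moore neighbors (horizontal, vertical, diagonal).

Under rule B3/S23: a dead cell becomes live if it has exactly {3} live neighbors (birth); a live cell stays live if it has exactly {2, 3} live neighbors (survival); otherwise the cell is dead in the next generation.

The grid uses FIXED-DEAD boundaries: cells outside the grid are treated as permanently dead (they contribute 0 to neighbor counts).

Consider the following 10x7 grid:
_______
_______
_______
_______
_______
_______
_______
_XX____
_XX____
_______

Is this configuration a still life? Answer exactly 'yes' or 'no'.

Answer: yes

Derivation:
Compute generation 1 and compare to generation 0 (given above):
Generation 1:
_______
_______
_______
_______
_______
_______
_______
_XX____
_XX____
_______
The grids are IDENTICAL -> still life.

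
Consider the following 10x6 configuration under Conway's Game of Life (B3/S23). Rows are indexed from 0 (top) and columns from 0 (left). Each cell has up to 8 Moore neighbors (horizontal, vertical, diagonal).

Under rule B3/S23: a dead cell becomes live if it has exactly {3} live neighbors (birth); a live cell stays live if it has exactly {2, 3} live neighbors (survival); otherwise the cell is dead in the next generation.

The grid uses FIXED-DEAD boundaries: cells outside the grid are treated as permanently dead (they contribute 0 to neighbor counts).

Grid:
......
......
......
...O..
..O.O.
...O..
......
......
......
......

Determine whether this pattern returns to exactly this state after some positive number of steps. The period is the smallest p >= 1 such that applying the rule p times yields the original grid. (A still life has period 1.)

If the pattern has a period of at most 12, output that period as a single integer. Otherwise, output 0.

Simulating and comparing each generation to the original:
Gen 0 (original, given above): 4 live cells
Gen 1: 4 live cells, MATCHES original -> period = 1

Answer: 1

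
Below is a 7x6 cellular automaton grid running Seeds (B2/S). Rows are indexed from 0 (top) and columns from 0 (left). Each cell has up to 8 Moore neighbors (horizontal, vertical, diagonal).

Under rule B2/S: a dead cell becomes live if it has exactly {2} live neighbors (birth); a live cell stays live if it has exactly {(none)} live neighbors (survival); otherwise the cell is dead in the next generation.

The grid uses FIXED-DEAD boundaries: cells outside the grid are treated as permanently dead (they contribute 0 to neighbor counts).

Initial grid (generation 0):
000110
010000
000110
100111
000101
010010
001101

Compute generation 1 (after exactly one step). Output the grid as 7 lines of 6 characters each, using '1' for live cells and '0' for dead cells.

Answer: 001000
000001
110000
000000
110000
000000
010000

Derivation:
Simulating step by step:
Generation 0 (given above): 16 live cells
Generation 1: 7 live cells
(generation 1 grid is the final answer)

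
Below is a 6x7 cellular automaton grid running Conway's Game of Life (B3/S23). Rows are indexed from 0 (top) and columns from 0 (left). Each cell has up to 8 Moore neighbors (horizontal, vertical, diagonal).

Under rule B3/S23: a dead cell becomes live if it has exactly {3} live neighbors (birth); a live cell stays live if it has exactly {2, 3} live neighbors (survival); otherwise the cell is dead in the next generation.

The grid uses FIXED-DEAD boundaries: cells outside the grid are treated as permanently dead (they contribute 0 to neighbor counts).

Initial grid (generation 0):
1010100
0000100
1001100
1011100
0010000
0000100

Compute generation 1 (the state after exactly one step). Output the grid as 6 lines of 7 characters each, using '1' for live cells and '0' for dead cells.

Simulating step by step:
Generation 0 (given above): 13 live cells
Generation 1: 12 live cells
(generation 1 grid is the final answer)

Answer: 0001000
0100110
0110010
0010100
0110100
0000000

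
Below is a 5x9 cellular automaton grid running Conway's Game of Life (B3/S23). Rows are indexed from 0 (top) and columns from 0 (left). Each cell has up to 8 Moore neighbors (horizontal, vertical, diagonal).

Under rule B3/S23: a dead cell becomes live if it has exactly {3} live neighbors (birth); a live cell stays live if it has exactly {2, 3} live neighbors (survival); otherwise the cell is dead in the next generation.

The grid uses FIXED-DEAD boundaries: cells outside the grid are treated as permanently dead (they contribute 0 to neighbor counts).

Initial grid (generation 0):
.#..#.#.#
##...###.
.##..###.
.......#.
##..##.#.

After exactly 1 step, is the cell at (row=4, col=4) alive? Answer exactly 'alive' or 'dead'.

Simulating step by step:
Generation 0 (given above): 20 live cells
Generation 1: 17 live cells
##....#..
#...#...#
###..#..#
#.#.#..##
......#..

Cell (4,4) at generation 1: 0 -> dead

Answer: dead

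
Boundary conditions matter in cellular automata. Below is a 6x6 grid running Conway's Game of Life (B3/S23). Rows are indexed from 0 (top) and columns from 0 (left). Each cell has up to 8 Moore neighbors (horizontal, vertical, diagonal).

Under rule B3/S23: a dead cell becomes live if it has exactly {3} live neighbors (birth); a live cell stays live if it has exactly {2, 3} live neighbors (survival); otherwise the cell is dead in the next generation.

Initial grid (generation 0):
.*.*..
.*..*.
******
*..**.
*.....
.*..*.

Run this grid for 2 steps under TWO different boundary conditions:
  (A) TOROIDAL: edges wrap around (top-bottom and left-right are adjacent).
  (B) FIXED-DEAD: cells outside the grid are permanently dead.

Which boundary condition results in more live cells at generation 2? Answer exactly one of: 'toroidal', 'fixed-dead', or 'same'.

Answer: fixed-dead

Derivation:
Under TOROIDAL boundary, generation 2:
*..*.*
......
......
......
*..*.*
......
Population = 6

Under FIXED-DEAD boundary, generation 2:
......
......
....**
*....*
**..*.
......
Population = 7

Comparison: toroidal=6, fixed-dead=7 -> fixed-dead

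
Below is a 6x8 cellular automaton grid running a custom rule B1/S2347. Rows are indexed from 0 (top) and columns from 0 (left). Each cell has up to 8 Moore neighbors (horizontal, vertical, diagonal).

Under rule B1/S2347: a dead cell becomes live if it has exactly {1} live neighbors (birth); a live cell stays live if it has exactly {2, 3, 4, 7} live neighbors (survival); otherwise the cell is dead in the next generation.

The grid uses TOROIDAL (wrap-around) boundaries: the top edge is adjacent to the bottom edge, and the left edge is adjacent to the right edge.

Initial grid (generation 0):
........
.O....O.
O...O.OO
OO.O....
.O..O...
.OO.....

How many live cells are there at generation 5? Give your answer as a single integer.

Answer: 17

Derivation:
Simulating step by step:
Generation 0 (given above): 13 live cells
Generation 1: 21 live cells
...O.OOO
..OOO.O.
O.....OO
OO.O....
.O...O.O
.OO.OO..
Generation 2: 15 live cells
......OO
..OOO...
O.....OO
.O......
.O...O..
.OO.OO..
Generation 3: 12 live cells
......O.
...O....
O......O
.O..O...
.O...O..
.OO.OO..
Generation 4: 18 live cells
O......O
.OO.OO..
O....OO.
.O.O....
.O...O..
.OO.OO.O
Generation 5: 17 live cells
O......O
.O..OO..
O....OO.
.O......
.O...O.O
.OO.OO.O
Population at generation 5: 17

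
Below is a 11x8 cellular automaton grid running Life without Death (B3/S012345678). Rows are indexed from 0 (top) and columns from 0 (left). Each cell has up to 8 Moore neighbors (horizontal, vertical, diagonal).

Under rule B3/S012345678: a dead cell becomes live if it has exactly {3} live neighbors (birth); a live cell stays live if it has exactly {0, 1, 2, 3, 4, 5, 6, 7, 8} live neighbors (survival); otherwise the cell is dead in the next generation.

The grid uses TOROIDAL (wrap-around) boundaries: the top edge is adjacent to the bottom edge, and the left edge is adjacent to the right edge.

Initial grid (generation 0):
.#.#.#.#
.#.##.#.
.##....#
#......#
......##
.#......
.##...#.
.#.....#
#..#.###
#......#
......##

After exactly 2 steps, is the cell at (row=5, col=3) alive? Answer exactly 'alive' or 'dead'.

Simulating step by step:
Generation 0 (given above): 30 live cells
Generation 1: 42 live cells
.#.#.#.#
.#.#####
.###..##
##.....#
......##
###...##
.##...#.
.#...#.#
##.#.###
#....#.#
......##
Generation 2: 51 live cells
.#.#.#.#
.#.#####
.###..##
##.....#
..#...##
###..###
.##..##.
.#..##.#
####.###
##..##.#
....####

Cell (5,3) at generation 2: 0 -> dead

Answer: dead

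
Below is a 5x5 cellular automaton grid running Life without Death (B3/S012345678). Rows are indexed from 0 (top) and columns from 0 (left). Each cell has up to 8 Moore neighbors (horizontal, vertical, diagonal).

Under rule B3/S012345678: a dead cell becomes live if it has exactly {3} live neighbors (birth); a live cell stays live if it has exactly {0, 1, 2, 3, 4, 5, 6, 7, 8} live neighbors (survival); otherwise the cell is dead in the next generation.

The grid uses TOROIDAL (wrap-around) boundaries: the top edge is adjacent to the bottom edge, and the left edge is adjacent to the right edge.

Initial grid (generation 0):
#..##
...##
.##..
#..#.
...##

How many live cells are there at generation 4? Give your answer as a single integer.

Answer: 16

Derivation:
Simulating step by step:
Generation 0 (given above): 11 live cells
Generation 1: 16 live cells
#.###
.#.##
###..
##.#.
..###
Generation 2: 16 live cells
#.###
.#.##
###..
##.#.
..###
Generation 3: 16 live cells
#.###
.#.##
###..
##.#.
..###
Generation 4: 16 live cells
#.###
.#.##
###..
##.#.
..###
Population at generation 4: 16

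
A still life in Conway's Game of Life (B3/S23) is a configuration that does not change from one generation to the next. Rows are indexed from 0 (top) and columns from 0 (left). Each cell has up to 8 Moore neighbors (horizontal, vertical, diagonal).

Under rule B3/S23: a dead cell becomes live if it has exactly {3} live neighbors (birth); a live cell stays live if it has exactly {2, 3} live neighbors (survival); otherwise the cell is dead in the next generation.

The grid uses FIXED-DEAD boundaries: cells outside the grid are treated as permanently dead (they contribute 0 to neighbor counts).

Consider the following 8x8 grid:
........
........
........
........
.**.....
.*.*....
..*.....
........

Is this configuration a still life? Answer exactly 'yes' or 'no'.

Answer: yes

Derivation:
Compute generation 1 and compare to generation 0 (given above):
Generation 1:
........
........
........
........
.**.....
.*.*....
..*.....
........
The grids are IDENTICAL -> still life.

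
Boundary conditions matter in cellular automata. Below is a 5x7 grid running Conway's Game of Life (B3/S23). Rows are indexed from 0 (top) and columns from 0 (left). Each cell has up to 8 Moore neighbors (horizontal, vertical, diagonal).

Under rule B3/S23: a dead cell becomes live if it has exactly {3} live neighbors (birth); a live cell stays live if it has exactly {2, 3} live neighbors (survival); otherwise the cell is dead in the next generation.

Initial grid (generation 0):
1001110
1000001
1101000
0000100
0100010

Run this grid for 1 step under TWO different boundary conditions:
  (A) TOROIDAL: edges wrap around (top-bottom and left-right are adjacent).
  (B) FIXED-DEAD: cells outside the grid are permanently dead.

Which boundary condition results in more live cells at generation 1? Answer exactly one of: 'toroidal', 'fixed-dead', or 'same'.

Answer: toroidal

Derivation:
Under TOROIDAL boundary, generation 1:
1100110
0011010
1100001
1110100
0001011
Population = 17

Under FIXED-DEAD boundary, generation 1:
0000110
1011010
1100000
1110100
0000000
Population = 12

Comparison: toroidal=17, fixed-dead=12 -> toroidal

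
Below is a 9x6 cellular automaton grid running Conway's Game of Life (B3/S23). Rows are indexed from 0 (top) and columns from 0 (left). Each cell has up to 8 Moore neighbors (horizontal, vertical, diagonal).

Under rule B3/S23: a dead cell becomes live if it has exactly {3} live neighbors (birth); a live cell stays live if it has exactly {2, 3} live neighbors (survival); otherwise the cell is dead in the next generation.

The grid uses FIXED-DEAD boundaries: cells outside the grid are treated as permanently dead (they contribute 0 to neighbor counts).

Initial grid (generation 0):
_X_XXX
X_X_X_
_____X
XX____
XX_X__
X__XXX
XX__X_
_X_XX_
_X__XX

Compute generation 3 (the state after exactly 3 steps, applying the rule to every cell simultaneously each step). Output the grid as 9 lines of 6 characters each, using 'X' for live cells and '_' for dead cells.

Simulating step by step:
Generation 0 (given above): 26 live cells
Generation 1: 22 live cells
_XXXXX
_XX___
X_____
XXX___
___X__
___X_X
XX____
_X_X__
__XXXX
Generation 2: 23 live cells
_X_XX_
X___X_
X_____
XXX___
_X_XX_
__X_X_
XX__X_
XX_X__
__XXX_
Generation 3: 23 live cells
(generation 3 grid is the final answer)

Answer: ___XX_
XX_XX_
X_____
X_XX__
X___X_
X_X_XX
X___X_
X_____
_XXXX_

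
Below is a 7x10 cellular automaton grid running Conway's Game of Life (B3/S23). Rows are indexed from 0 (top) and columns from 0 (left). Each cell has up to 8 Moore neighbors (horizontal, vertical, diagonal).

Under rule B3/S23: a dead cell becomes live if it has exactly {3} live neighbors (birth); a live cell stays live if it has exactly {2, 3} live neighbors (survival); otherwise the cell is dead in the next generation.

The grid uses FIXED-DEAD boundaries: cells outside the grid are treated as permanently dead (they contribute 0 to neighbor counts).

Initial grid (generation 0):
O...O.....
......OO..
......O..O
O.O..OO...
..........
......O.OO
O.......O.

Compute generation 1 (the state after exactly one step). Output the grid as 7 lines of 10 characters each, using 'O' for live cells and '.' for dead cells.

Simulating step by step:
Generation 0 (given above): 15 live cells
Generation 1: 14 live cells
(generation 1 grid is the final answer)

Answer: ..........
.....OOO..
..........
.....OO...
.....OOO..
.......OOO
.......OOO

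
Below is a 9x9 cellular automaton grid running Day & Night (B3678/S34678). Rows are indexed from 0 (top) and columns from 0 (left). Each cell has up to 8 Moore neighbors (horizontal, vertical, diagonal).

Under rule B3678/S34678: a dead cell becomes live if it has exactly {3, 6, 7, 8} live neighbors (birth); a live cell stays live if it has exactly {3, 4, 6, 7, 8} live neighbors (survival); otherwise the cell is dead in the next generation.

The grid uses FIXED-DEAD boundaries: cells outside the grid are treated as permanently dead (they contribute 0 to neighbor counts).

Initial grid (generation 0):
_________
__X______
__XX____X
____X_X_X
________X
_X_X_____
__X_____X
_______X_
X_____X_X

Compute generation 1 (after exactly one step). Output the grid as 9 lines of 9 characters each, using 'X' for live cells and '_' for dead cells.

Simulating step by step:
Generation 0 (given above): 16 live cells
Generation 1: 9 live cells
(generation 1 grid is the final answer)

Answer: _________
___X_____
___X___X_
___X_____
_______X_
__X______
_________
_______XX
_______X_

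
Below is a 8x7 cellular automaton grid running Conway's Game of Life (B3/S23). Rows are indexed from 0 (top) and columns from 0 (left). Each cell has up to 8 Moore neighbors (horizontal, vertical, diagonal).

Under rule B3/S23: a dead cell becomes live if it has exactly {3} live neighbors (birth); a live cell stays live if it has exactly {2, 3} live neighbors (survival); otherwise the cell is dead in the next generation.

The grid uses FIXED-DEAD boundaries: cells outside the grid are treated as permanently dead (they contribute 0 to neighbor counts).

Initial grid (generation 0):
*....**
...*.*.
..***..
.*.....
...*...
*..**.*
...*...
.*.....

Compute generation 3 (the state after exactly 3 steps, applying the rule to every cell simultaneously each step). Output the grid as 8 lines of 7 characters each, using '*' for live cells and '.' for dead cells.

Answer: ...*.*.
..*..*.
.......
.......
....***
.*****.
..***..
...*...

Derivation:
Simulating step by step:
Generation 0 (given above): 16 live cells
Generation 1: 20 live cells
....***
..**.**
..***..
....*..
..***..
..***..
..***..
.......
Generation 2: 14 live cells
...**.*
..*...*
..*....
.....*.
..*..*.
.*...*.
..*.*..
...*...
Generation 3: 16 live cells
(generation 3 grid is the final answer)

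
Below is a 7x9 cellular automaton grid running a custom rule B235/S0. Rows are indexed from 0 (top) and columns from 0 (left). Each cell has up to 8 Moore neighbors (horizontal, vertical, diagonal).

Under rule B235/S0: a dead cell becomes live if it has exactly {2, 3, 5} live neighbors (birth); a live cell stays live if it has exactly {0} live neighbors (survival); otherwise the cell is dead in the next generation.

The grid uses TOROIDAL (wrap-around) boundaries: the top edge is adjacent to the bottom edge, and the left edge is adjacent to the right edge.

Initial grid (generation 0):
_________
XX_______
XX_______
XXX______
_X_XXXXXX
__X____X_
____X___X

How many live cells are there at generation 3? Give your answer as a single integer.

Simulating step by step:
Generation 0 (given above): 18 live cells
Generation 1: 17 live cells
XX______X
__X_____X
________X
___XXXXX_
__X______
XX_______
___XX__X_
Generation 2: 29 live cells
__XXX__X_
XX_____X_
X_XXXXX__
__X_____X
XX_XXXXXX
__XXX___X
X_X______
Generation 3: 18 live cells
XX____X__
__X_X____
_X_____X_
XX____XX_
__X______
XX____X__
_____X_XX
Population at generation 3: 18

Answer: 18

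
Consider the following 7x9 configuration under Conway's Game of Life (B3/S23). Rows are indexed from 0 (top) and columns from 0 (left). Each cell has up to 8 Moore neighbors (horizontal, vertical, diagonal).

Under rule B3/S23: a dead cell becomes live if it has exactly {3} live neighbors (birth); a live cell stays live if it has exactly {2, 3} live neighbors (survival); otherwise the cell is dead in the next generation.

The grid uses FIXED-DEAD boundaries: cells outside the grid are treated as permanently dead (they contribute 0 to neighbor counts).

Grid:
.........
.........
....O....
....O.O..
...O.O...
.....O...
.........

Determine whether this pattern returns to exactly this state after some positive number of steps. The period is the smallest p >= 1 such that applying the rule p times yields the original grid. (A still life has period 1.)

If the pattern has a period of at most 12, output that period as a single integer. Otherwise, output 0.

Simulating and comparing each generation to the original:
Gen 0 (original, given above): 6 live cells
Gen 1: 6 live cells, differs from original
Gen 2: 6 live cells, MATCHES original -> period = 2

Answer: 2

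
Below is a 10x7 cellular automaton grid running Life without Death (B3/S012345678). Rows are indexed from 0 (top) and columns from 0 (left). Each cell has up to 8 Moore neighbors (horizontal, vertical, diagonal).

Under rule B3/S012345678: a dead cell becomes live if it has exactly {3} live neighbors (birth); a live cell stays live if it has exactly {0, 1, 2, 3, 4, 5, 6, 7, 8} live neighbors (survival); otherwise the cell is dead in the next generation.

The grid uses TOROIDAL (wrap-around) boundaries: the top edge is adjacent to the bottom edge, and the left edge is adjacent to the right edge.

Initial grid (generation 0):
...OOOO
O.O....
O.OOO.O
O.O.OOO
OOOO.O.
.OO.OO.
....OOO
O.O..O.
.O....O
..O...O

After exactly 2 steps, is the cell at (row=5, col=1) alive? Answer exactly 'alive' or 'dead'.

Answer: alive

Derivation:
Simulating step by step:
Generation 0 (given above): 35 live cells
Generation 1: 46 live cells
OOOOOOO
O.O....
O.OOO.O
O.O.OOO
OOOO.O.
.OO.OO.
O.O.OOO
OOO.OO.
.OO..OO
..OOO.O
Generation 2: 46 live cells
OOOOOOO
O.O....
O.OOO.O
O.O.OOO
OOOO.O.
.OO.OO.
O.O.OOO
OOO.OO.
.OO..OO
..OOO.O

Cell (5,1) at generation 2: 1 -> alive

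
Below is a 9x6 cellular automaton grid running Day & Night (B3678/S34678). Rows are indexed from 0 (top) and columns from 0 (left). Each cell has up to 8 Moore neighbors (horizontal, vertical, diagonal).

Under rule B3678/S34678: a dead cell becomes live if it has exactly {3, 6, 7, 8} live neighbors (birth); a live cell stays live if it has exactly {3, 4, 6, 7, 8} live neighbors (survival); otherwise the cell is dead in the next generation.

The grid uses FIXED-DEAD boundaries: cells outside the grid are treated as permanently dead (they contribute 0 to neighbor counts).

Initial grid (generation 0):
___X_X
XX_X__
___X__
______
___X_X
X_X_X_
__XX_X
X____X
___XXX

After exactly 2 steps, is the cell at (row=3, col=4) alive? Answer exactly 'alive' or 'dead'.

Simulating step by step:
Generation 0 (given above): 19 live cells
Generation 1: 14 live cells
__X_X_
______
__X___
____X_
____X_
_XX_XX
___X__
__X_XX
____X_
Generation 2: 9 live cells
______
___X__
______
___X__
____X_
____X_
_X_X__
____X_
___X_X

Cell (3,4) at generation 2: 0 -> dead

Answer: dead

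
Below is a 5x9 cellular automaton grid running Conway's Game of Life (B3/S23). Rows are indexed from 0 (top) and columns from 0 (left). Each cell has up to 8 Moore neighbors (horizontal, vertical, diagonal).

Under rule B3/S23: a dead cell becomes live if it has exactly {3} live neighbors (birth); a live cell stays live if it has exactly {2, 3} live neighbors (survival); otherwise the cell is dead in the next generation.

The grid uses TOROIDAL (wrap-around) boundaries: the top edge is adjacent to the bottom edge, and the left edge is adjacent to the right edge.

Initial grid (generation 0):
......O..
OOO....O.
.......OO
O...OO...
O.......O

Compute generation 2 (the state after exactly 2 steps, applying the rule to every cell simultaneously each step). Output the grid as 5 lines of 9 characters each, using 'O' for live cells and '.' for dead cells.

Answer: .O.....O.
.........
OO.......
O......O.
O.....OO.

Derivation:
Simulating step by step:
Generation 0 (given above): 12 live cells
Generation 1: 12 live cells
.......O.
OO....OO.
......OO.
O......O.
O....O..O
Generation 2: 9 live cells
(generation 2 grid is the final answer)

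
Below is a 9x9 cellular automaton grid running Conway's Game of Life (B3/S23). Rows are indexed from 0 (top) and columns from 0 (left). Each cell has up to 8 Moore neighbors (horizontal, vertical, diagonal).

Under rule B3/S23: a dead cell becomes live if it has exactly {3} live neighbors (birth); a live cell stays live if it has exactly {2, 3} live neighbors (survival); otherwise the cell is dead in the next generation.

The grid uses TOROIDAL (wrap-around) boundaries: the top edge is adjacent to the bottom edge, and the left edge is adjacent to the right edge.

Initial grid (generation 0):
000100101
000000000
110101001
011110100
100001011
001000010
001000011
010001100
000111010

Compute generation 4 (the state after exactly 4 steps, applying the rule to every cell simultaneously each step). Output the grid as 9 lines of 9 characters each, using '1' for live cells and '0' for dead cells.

Simulating step by step:
Generation 0 (given above): 29 live cells
Generation 1: 32 live cells
000101110
001010011
110101000
000100100
100011011
110000000
011000011
001101001
001100010
Generation 2: 37 live cells
000001000
111000011
110101111
011100110
110011111
001000100
000100011
100010101
000001011
Generation 3: 29 live cells
010000000
001011000
000111000
000100000
100010001
011110000
100101101
100011100
100011011
Generation 4: 28 live cells
(generation 4 grid is the final answer)

Answer: 110100101
001001000
001001000
000101000
110010000
011000010
100000111
010100000
110010011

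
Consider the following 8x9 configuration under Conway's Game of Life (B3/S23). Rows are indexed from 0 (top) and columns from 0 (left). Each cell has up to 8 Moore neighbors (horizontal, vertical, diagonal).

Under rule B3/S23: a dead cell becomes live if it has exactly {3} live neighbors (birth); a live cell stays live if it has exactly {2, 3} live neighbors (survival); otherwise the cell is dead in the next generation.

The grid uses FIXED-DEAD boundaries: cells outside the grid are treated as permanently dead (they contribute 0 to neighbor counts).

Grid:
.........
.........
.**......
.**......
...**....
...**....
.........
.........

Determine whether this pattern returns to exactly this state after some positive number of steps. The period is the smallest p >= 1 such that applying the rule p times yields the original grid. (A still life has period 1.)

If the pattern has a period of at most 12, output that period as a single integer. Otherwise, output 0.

Answer: 2

Derivation:
Simulating and comparing each generation to the original:
Gen 0 (original, given above): 8 live cells
Gen 1: 6 live cells, differs from original
Gen 2: 8 live cells, MATCHES original -> period = 2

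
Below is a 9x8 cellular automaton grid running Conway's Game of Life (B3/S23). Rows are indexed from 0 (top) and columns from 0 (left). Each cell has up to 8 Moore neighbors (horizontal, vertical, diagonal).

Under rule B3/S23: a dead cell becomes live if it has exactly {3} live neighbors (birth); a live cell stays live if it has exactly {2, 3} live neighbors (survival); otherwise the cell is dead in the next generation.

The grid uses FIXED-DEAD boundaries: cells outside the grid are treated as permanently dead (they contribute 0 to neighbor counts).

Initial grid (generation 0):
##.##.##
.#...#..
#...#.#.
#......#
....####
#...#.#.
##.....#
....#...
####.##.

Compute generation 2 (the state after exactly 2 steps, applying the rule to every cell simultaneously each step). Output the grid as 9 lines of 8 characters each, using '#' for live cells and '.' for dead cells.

Answer: #...###.
...#...#
##.#####
....#..#
...###..
##..##..
####..#.
#.....#.
..#...#.

Derivation:
Simulating step by step:
Generation 0 (given above): 30 live cells
Generation 1: 33 live cells
###.###.
.###...#
##...##.
....#..#
....#..#
##..#...
##...#..
...####.
.#####..
Generation 2: 31 live cells
(generation 2 grid is the final answer)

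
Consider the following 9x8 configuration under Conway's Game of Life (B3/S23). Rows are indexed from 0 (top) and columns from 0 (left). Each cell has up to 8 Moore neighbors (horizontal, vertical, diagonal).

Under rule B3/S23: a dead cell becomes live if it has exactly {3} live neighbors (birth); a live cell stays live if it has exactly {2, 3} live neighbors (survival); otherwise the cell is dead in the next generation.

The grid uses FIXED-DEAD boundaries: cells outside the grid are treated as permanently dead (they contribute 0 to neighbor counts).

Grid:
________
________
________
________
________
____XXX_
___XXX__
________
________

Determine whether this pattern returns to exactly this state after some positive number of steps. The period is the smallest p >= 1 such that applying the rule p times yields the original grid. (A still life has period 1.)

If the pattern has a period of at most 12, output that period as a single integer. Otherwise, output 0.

Simulating and comparing each generation to the original:
Gen 0 (original, given above): 6 live cells
Gen 1: 6 live cells, differs from original
Gen 2: 6 live cells, MATCHES original -> period = 2

Answer: 2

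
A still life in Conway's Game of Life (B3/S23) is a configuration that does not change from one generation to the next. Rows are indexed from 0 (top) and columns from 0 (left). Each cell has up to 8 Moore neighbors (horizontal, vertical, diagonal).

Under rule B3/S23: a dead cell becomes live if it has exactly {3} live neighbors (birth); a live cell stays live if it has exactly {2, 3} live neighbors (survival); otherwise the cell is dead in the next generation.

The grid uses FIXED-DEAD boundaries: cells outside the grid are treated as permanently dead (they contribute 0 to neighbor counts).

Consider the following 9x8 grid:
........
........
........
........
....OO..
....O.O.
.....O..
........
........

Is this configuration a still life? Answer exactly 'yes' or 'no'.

Answer: yes

Derivation:
Compute generation 1 and compare to generation 0 (given above):
Generation 1:
........
........
........
........
....OO..
....O.O.
.....O..
........
........
The grids are IDENTICAL -> still life.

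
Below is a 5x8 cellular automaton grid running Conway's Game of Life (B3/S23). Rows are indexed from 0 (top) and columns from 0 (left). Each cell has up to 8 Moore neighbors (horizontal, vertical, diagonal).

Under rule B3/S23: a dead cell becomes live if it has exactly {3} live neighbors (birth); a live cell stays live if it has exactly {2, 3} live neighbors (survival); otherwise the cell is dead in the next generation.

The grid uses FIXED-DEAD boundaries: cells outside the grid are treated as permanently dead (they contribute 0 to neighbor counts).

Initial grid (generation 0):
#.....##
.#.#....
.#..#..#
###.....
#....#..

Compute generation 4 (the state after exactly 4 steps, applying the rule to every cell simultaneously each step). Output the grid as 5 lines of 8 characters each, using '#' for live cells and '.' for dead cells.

Simulating step by step:
Generation 0 (given above): 13 live cells
Generation 1: 9 live cells
........
###...##
...#....
#.#.....
#.......
Generation 2: 7 live cells
.#......
.##.....
#..#....
.#......
.#......
Generation 3: 9 live cells
.##.....
###.....
#.......
###.....
........
Generation 4: 7 live cells
(generation 4 grid is the final answer)

Answer: #.#.....
#.#.....
........
##......
.#......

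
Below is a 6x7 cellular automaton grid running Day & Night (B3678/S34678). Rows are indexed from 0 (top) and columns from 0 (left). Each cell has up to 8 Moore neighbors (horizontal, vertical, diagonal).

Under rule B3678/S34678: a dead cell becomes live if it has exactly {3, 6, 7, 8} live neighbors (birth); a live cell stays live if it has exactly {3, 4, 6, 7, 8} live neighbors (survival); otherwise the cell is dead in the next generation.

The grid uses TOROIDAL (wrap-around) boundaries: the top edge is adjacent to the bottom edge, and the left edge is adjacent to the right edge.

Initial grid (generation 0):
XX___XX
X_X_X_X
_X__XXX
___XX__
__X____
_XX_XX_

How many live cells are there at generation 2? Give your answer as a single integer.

Answer: 20

Derivation:
Simulating step by step:
Generation 0 (given above): 19 live cells
Generation 1: 18 live cells
_______
X__XXXX
__X_X_X
__XXX__
_XX__X_
_XXX_X_
Generation 2: 20 live cells
XX_____
___XXXX
XXXX_XX
__X_X__
_XXX___
_XX_X__
Population at generation 2: 20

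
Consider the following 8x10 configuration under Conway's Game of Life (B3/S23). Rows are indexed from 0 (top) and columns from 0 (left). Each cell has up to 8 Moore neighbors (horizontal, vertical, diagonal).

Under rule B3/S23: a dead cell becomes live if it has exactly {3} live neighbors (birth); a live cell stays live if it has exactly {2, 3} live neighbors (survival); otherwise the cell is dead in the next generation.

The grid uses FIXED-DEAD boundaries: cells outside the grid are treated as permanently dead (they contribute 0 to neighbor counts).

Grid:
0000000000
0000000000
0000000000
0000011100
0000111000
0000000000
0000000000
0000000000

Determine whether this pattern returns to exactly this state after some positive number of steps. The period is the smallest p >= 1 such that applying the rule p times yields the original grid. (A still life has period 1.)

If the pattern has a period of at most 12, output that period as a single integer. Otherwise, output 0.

Simulating and comparing each generation to the original:
Gen 0 (original, given above): 6 live cells
Gen 1: 6 live cells, differs from original
Gen 2: 6 live cells, MATCHES original -> period = 2

Answer: 2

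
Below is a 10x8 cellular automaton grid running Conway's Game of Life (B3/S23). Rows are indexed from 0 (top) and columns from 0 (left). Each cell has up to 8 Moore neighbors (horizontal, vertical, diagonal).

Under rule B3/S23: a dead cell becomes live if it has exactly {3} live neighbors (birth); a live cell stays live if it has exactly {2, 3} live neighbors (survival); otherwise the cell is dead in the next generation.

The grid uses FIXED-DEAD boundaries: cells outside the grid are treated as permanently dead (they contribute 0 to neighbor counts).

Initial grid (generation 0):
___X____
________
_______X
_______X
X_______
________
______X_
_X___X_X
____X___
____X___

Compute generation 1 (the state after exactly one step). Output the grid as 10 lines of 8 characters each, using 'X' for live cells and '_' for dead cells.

Simulating step by step:
Generation 0 (given above): 10 live cells
Generation 1: 5 live cells
(generation 1 grid is the final answer)

Answer: ________
________
________
________
________
________
______X_
_____XX_
____XX__
________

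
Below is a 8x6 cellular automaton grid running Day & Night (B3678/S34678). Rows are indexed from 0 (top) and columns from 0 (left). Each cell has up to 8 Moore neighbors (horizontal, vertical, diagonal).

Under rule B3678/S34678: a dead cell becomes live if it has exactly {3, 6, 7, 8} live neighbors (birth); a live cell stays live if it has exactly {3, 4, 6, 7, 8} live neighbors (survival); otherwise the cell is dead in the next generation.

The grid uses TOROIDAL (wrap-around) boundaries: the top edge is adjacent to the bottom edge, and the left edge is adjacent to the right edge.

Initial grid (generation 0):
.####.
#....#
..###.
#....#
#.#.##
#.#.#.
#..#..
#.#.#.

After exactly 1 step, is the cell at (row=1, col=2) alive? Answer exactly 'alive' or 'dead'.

Simulating step by step:
Generation 0 (given above): 23 live cells
Generation 1: 22 live cells
.####.
...#.#
.#..#.
#.#...
#...##
#...##
..###.
..###.

Cell (1,2) at generation 1: 0 -> dead

Answer: dead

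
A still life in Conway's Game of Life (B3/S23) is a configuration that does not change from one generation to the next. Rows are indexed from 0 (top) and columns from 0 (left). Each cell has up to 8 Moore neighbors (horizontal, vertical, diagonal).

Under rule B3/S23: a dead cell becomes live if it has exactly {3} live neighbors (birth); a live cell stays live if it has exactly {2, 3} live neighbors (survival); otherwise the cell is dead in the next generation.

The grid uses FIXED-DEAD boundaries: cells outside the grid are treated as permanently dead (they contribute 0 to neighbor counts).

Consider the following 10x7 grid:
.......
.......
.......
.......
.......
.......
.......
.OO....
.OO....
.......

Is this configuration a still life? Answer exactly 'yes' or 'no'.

Compute generation 1 and compare to generation 0 (given above):
Generation 1:
.......
.......
.......
.......
.......
.......
.......
.OO....
.OO....
.......
The grids are IDENTICAL -> still life.

Answer: yes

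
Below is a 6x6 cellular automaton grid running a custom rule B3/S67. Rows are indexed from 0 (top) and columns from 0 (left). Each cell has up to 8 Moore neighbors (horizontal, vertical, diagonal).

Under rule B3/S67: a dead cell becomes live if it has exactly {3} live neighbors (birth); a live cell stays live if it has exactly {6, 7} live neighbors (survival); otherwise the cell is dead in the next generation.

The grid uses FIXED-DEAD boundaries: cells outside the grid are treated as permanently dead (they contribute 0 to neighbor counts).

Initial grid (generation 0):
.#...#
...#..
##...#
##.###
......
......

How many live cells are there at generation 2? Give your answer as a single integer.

Simulating step by step:
Generation 0 (given above): 11 live cells
Generation 1: 7 live cells
......
###.#.
...#..
..#...
....#.
......
Generation 2: 3 live cells
.#....
...#..
......
...#..
......
......
Population at generation 2: 3

Answer: 3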